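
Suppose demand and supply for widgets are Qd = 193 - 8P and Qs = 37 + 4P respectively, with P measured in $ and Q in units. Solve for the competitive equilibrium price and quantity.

P* = 13, Q* = 89

Set Qd = Qs: 193 - 8P = 37 + 4P, so 156 = 12P and P* = 13.
Substitute back: Q* = 193 - 8(13) = 89.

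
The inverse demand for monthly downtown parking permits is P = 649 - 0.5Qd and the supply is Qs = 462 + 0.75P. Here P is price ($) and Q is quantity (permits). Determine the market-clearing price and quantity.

Rewriting in direct form: Qd = 1298 - 2P.
Equating demand and supply, 1298 - 2P = 462 + 0.75P gives 2.75P = 836, so P* = 304.
Plugging P* into demand: Q* = 1298 - 2(304) = 690.

P* = 304, Q* = 690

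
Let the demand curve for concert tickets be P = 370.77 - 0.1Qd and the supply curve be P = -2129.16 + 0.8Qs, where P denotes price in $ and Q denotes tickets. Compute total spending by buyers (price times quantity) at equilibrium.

Total spending by buyers = 258326.1

Inverting to quantity form: Qd = 3707.7 - 10P and Qs = 2661.45 + 1.25P.
Equating demand and supply, 3707.7 - 10P = 2661.45 + 1.25P gives 11.25P = 1046.25, so P* = 93.
From the demand curve, Q* = 3707.7 - 10(93) = 2777.7.
Total spending by buyers = P* × Q* = 93 × 2777.7 = 258326.1.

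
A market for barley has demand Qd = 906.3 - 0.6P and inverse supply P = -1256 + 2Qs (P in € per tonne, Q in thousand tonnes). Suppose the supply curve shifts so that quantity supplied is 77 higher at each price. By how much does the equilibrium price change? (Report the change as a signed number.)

ΔP = -70

Solving each curve for Q: Qs = 628 + 0.5P.
The market clears where 906.3 - 0.6P = 628 + 0.5P. Rearranging, 1.1P = 278.3, hence P* = 253.
Plugging P* into demand: Q* = 906.3 - 0.6(253) = 754.5.
After the shift, supply is Qs = 705 + 0.5P.
Re-solving, 1.1P = 201.3 gives P = 183 and Q = 796.5.
ΔP = 183 - 253 = -70.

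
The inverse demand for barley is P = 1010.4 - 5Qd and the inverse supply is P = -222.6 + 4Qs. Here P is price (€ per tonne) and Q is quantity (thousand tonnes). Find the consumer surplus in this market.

Rewriting in direct form: Qd = 202.08 - 0.2P and Qs = 55.65 + 0.25P.
At equilibrium Qd = Qs, so 202.08 - 0.2P = 55.65 + 0.25P; collecting terms, 146.43 = 0.45P and P* = 325.4.
Substitute back: Q* = 202.08 - 0.2(325.4) = 137.
Demand choke price (Qd = 0): P = 202.08/0.2 = 1010.4. Consumer surplus = ½ × (1010.4 - 325.4) × 137 = 46922.5.

Consumer surplus = 46922.5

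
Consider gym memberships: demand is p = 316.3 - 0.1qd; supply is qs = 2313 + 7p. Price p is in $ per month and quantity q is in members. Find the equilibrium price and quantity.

Rewriting in direct form: qd = 3163 - 10p.
At equilibrium qd = qs, so 3163 - 10p = 2313 + 7p; collecting terms, 850 = 17p and p* = 50.
From the demand curve, q* = 3163 - 10(50) = 2663.

p* = 50, q* = 2663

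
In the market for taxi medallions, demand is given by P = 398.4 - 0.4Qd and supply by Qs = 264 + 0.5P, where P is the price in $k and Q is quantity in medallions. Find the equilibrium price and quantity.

P* = 244, Q* = 386

In direct form, Qd = 996 - 2.5P.
Set Qd = Qs: 996 - 2.5P = 264 + 0.5P, so 732 = 3P and P* = 244.
Substitute back: Q* = 996 - 2.5(244) = 386.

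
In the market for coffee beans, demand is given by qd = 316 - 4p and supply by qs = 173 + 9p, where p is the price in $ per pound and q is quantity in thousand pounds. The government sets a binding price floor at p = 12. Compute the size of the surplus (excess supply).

At p = 12: qd = 268 and qs = 281.
Surplus = qs - qd = 281 - 268 = 13.

Surplus = 13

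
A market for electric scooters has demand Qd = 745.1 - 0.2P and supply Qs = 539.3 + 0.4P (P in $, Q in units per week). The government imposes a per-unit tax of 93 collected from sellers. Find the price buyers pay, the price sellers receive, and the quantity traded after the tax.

P_b = 405, P_s = 312, Q = 664.1

Sellers keep P_s = P_b - 93 per unit, so supply in terms of the buyer price is Qs = 502.1 + 0.4P_b.
Set Qd = Qs: 745.1 - 0.2P_b = 502.1 + 0.4P_b, so 243 = 0.6P_b and P_b = 405.
Then P_s = 405 - 93 = 312 and Q = 745.1 - 0.2(405) = 664.1.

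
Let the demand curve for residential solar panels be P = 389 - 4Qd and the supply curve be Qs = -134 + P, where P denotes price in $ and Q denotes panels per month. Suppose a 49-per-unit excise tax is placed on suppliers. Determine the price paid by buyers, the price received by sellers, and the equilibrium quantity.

In direct form, Qd = 97.25 - 0.25P.
With a tax of 49 on suppliers, they supply based on the net price P_s = P_b - 49, so Qs = -183 + P_b.
Market clearing requires 97.25 - 0.25P_b = -183 + P_b; hence 280.25 = 1.25P_b and P_b = 224.2.
Then P_s = 224.2 - 49 = 175.2 and Q = 97.25 - 0.25(224.2) = 41.2.

P_b = 224.2, P_s = 175.2, Q = 41.2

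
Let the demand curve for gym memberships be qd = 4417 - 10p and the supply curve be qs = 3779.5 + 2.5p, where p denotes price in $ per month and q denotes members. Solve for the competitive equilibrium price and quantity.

p* = 51, q* = 3907

Equating demand and supply, 4417 - 10p = 3779.5 + 2.5p gives 12.5p = 637.5, so p* = 51.
Plugging p* into demand: q* = 4417 - 10(51) = 3907.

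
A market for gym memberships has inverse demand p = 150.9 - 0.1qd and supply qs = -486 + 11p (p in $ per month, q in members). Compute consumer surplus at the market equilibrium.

Consumer surplus = 15624.05

In direct form, qd = 1509 - 10p.
Set qd = qs: 1509 - 10p = -486 + 11p, so 1995 = 21p and p* = 95.
From the demand curve, q* = 1509 - 10(95) = 559.
Demand choke price (qd = 0): p = 1509/10 = 150.9. Consumer surplus = ½ × (150.9 - 95) × 559 = 15624.05.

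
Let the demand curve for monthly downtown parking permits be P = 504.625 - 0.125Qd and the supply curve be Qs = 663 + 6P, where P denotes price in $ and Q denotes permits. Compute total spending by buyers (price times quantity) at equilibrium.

Total spending by buyers = 508269

Inverting to quantity form: Qd = 4037 - 8P.
At equilibrium Qd = Qs, so 4037 - 8P = 663 + 6P; collecting terms, 3374 = 14P and P* = 241.
Plugging P* into demand: Q* = 4037 - 8(241) = 2109.
Total spending by buyers = P* × Q* = 241 × 2109 = 508269.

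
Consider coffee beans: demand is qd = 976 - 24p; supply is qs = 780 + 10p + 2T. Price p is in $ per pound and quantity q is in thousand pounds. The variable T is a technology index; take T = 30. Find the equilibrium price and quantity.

With T = 30, supply is qs = 840 + 10p.
At equilibrium qd = qs, so 976 - 24p = 840 + 10p; collecting terms, 136 = 34p and p* = 4.
Then q* = 976 - 24(4) = 880.

p* = 4, q* = 880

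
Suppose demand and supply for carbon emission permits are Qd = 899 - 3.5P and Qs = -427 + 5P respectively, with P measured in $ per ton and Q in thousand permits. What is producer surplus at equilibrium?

The market clears where 899 - 3.5P = -427 + 5P. Rearranging, 8.5P = 1326, hence P* = 156.
Then Q* = 899 - 3.5(156) = 353.
Supply choke price (Qs = 0): P = 85.4. Producer surplus = ½ × (156 - 85.4) × 353 = 12460.9.

Producer surplus = 12460.9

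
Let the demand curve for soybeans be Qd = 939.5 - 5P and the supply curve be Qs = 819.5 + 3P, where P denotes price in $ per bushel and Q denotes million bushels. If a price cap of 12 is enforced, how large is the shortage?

Shortage = 24

With P fixed at 12, quantity demanded is 879.5 and quantity supplied is 855.5.
Shortage = Qd - Qs = 879.5 - 855.5 = 24.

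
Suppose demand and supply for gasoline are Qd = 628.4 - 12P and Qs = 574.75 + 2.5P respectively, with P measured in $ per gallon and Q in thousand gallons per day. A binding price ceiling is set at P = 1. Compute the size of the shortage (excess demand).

Evaluating both curves at the ceiling price 1 gives Qd = 616.4, Qs = 577.25.
Shortage = Qd - Qs = 616.4 - 577.25 = 39.15.

Shortage = 39.15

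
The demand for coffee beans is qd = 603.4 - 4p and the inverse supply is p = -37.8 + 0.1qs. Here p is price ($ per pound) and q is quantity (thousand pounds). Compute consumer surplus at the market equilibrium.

Consumer surplus = 36315.125

Inverting to quantity form: qs = 378 + 10p.
The market clears where 603.4 - 4p = 378 + 10p. Rearranging, 14p = 225.4, hence p* = 16.1.
From the demand curve, q* = 603.4 - 4(16.1) = 539.
Demand choke price (qd = 0): p = 603.4/4 = 150.85. Consumer surplus = ½ × (150.85 - 16.1) × 539 = 36315.125.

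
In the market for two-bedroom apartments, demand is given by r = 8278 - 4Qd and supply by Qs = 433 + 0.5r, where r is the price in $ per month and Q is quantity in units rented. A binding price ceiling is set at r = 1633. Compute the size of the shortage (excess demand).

Solving each curve for Q: Qd = 2069.5 - 0.25r.
At r = 1633: Qd = 1661.25 and Qs = 1249.5.
Shortage = Qd - Qs = 1661.25 - 1249.5 = 411.75.

Shortage = 411.75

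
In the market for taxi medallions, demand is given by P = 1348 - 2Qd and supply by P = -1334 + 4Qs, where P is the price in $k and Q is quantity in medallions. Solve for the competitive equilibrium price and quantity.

P* = 454, Q* = 447

Inverting to quantity form: Qd = 674 - 0.5P and Qs = 333.5 + 0.25P.
The market clears where 674 - 0.5P = 333.5 + 0.25P. Rearranging, 0.75P = 340.5, hence P* = 454.
From the demand curve, Q* = 674 - 0.5(454) = 447.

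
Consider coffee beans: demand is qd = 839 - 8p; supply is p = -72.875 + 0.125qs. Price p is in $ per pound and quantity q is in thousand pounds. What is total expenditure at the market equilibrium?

Total expenditure = 11376

Inverting to quantity form: qs = 583 + 8p.
Set qd = qs: 839 - 8p = 583 + 8p, so 256 = 16p and p* = 16.
Plugging p* into demand: q* = 839 - 8(16) = 711.
Total expenditure = p* × q* = 16 × 711 = 11376.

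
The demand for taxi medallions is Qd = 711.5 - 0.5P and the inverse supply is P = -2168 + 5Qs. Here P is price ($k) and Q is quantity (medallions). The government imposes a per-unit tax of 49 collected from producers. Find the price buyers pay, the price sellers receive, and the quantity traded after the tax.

Rewriting in direct form: Qs = 433.6 + 0.2P.
The tax drives a wedge P_b - P_s = 49. Substituting P_s = P_b - 49 into supply: Qs = 423.8 + 0.2P_b.
Equate demand and the shifted supply: 711.5 - 0.5P_b = 423.8 + 0.2P_b, giving 0.7P_b = 287.7, so P_b = 411.
So P_s = 362 and the quantity traded is Q = 711.5 - 0.5(411) = 506.

P_b = 411, P_s = 362, Q = 506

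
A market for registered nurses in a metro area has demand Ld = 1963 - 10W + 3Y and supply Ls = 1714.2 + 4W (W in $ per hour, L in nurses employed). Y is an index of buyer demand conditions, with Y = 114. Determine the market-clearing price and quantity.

W* = 42.2, L* = 1883

With Y = 114, demand is Ld = 2305 - 10W.
Set Ld = Ls: 2305 - 10W = 1714.2 + 4W, so 590.8 = 14W and W* = 42.2.
Plugging W* into demand: L* = 2305 - 10(42.2) = 1883.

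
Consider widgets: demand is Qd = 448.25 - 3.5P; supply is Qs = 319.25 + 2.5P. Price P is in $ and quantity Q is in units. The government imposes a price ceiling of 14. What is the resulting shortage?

Evaluating both curves at the ceiling price 14 gives Qd = 399.25, Qs = 354.25.
Shortage = Qd - Qs = 399.25 - 354.25 = 45.

Shortage = 45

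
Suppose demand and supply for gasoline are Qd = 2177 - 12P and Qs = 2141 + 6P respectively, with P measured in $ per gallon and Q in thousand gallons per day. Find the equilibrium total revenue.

Equating demand and supply, 2177 - 12P = 2141 + 6P gives 18P = 36, so P* = 2.
Plugging P* into demand: Q* = 2177 - 12(2) = 2153.
Total revenue = P* × Q* = 2 × 2153 = 4306.

Total revenue = 4306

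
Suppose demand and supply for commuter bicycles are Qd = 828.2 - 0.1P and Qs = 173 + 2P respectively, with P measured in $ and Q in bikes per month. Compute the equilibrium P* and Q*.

Set Qd = Qs: 828.2 - 0.1P = 173 + 2P, so 655.2 = 2.1P and P* = 312.
From the demand curve, Q* = 828.2 - 0.1(312) = 797.

P* = 312, Q* = 797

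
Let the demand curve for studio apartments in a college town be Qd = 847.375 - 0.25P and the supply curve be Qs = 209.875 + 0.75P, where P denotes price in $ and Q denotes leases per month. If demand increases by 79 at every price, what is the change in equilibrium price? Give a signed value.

ΔP = 79

Equating demand and supply, 847.375 - 0.25P = 209.875 + 0.75P gives P = 637.5, so P* = 637.5.
Plugging P* into demand: Q* = 847.375 - 0.25(637.5) = 688.
After the shift, demand is Qd = 926.375 - 0.25P.
Re-solving, P = 716.5 gives P = 716.5 and Q = 747.25.
ΔP = 716.5 - 637.5 = 79.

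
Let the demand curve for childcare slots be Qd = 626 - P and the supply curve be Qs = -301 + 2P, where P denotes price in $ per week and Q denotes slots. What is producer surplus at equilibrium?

At equilibrium Qd = Qs, so 626 - P = -301 + 2P; collecting terms, 927 = 3P and P* = 309.
Plugging P* into demand: Q* = 626 - 309 = 317.
Supply choke price (Qs = 0): P = 150.5. Producer surplus = ½ × (309 - 150.5) × 317 = 25122.25.

Producer surplus = 25122.25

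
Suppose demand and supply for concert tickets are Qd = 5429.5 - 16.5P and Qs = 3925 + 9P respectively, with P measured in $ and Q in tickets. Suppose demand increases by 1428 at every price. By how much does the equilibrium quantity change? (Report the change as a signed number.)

ΔQ = 504

Set Qd = Qs: 5429.5 - 16.5P = 3925 + 9P, so 1504.5 = 25.5P and P* = 59.
From the demand curve, Q* = 5429.5 - 16.5(59) = 4456.
After the shift, demand is Qd = 6857.5 - 16.5P.
Re-solving, 25.5P = 2932.5 gives P = 115 and Q = 4960.
ΔQ = 4960 - 4456 = 504.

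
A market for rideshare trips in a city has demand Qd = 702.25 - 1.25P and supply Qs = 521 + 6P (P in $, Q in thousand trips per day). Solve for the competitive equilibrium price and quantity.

P* = 25, Q* = 671

The market clears where 702.25 - 1.25P = 521 + 6P. Rearranging, 7.25P = 181.25, hence P* = 25.
Then Q* = 702.25 - 1.25(25) = 671.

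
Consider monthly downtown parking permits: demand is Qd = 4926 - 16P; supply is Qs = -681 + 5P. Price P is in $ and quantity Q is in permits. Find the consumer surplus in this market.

Consumer surplus = 13366.125

Equating demand and supply, 4926 - 16P = -681 + 5P gives 21P = 5607, so P* = 267.
Plugging P* into demand: Q* = 4926 - 16(267) = 654.
Demand choke price (Qd = 0): P = 4926/16 = 307.875. Consumer surplus = ½ × (307.875 - 267) × 654 = 13366.125.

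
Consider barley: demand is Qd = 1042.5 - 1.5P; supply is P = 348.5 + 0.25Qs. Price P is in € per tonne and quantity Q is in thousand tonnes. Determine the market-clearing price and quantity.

In direct form, Qs = -1394 + 4P.
The market clears where 1042.5 - 1.5P = -1394 + 4P. Rearranging, 5.5P = 2436.5, hence P* = 443.
Then Q* = 1042.5 - 1.5(443) = 378.

P* = 443, Q* = 378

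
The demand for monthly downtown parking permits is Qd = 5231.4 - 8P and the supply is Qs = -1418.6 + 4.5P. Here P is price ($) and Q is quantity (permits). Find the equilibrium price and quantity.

P* = 532, Q* = 975.4

At equilibrium Qd = Qs, so 5231.4 - 8P = -1418.6 + 4.5P; collecting terms, 6650 = 12.5P and P* = 532.
Substitute back: Q* = 5231.4 - 8(532) = 975.4.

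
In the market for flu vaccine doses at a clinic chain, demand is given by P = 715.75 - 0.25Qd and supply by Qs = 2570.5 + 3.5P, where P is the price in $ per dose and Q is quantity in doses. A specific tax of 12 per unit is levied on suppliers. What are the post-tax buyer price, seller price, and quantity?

Rewriting in direct form: Qd = 2863 - 4P.
Suppliers keep P_s = P_b - 12 per unit, so supply in terms of the buyer price is Qs = 2528.5 + 3.5P_b.
Set Qd = Qs: 2863 - 4P_b = 2528.5 + 3.5P_b, so 334.5 = 7.5P_b and P_b = 44.6.
Then P_s = 44.6 - 12 = 32.6 and Q = 2863 - 4(44.6) = 2684.6.

P_b = 44.6, P_s = 32.6, Q = 2684.6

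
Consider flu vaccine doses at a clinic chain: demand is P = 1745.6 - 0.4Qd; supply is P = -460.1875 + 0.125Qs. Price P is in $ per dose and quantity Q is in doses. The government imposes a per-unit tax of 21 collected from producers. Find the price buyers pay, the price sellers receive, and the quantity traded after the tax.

P_b = 81, P_s = 60, Q = 4161.5

Inverting to quantity form: Qd = 4364 - 2.5P and Qs = 3681.5 + 8P.
With a tax of 21 on producers, they supply based on the net price P_s = P_b - 21, so Qs = 3513.5 + 8P_b.
Equate demand and the shifted supply: 4364 - 2.5P_b = 3513.5 + 8P_b, giving 10.5P_b = 850.5, so P_b = 81.
Then P_s = 81 - 21 = 60 and Q = 4364 - 2.5(81) = 4161.5.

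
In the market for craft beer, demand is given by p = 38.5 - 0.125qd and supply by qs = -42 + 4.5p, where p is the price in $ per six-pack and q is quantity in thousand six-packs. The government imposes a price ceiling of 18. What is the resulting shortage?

Rewriting in direct form: qd = 308 - 8p.
With p fixed at 18, quantity demanded is 164 and quantity supplied is 39.
Shortage = qd - qs = 164 - 39 = 125.

Shortage = 125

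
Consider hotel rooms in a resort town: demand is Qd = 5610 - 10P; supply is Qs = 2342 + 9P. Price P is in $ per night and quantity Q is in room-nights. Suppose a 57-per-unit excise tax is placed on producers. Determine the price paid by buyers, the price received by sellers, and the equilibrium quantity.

The tax drives a wedge P_b - P_s = 57. Substituting P_s = P_b - 57 into supply: Qs = 1829 + 9P_b.
Equate demand and the shifted supply: 5610 - 10P_b = 1829 + 9P_b, giving 19P_b = 3781, so P_b = 199.
So P_s = 142 and the quantity traded is Q = 5610 - 10(199) = 3620.

P_b = 199, P_s = 142, Q = 3620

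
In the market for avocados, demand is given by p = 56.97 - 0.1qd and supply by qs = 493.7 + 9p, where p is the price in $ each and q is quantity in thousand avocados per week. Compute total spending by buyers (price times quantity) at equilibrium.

Solving each curve for q: qd = 569.7 - 10p.
Equating demand and supply, 569.7 - 10p = 493.7 + 9p gives 19p = 76, so p* = 4.
Then q* = 569.7 - 10(4) = 529.7.
Total spending by buyers = p* × q* = 4 × 529.7 = 2118.8.

Total spending by buyers = 2118.8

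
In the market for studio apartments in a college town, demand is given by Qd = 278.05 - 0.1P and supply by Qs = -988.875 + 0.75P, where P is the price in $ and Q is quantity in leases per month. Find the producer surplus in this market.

Producer surplus = 11094

Equating demand and supply, 278.05 - 0.1P = -988.875 + 0.75P gives 0.85P = 1266.925, so P* = 1490.5.
From the demand curve, Q* = 278.05 - 0.1(1490.5) = 129.
Supply choke price (Qs = 0): P = 1318.5. Producer surplus = ½ × (1490.5 - 1318.5) × 129 = 11094.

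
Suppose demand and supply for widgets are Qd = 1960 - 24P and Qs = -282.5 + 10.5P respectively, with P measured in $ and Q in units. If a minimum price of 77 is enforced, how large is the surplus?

Surplus = 414

With P fixed at 77, quantity demanded is 112 and quantity supplied is 526.
Surplus = Qs - Qd = 526 - 112 = 414.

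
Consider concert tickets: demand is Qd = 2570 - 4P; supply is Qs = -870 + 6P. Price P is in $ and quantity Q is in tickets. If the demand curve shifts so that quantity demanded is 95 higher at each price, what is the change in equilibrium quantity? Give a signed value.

Equating demand and supply, 2570 - 4P = -870 + 6P gives 10P = 3440, so P* = 344.
Then Q* = 2570 - 4(344) = 1194.
After the shift, demand is Qd = 2665 - 4P.
New equilibrium: 3535 = 10P, so P = 353.5 and Q = 1251.
ΔQ = 1251 - 1194 = 57.

ΔQ = 57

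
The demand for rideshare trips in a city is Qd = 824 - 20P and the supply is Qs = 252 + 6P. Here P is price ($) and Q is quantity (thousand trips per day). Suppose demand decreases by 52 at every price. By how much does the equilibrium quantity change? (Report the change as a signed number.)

The market clears where 824 - 20P = 252 + 6P. Rearranging, 26P = 572, hence P* = 22.
Then Q* = 824 - 20(22) = 384.
After the shift, demand is Qd = 772 - 20P.
The new intersection has 520 = 26P, i.e. P = 20, Q = 372.
ΔQ = 372 - 384 = -12.

ΔQ = -12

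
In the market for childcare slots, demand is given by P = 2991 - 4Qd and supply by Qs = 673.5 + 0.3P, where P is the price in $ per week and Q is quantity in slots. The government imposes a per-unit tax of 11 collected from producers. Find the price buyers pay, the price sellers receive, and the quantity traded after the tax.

In direct form, Qd = 747.75 - 0.25P.
With a tax of 11 on producers, they supply based on the net price P_s = P_b - 11, so Qs = 670.2 + 0.3P_b.
Market clearing requires 747.75 - 0.25P_b = 670.2 + 0.3P_b; hence 77.55 = 0.55P_b and P_b = 141.
So P_s = 130 and the quantity traded is Q = 747.75 - 0.25(141) = 712.5.

P_b = 141, P_s = 130, Q = 712.5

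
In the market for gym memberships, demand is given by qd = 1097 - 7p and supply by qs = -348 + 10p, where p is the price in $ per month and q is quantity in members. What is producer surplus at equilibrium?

Set qd = qs: 1097 - 7p = -348 + 10p, so 1445 = 17p and p* = 85.
From the demand curve, q* = 1097 - 7(85) = 502.
Supply choke price (qs = 0): p = 34.8. Producer surplus = ½ × (85 - 34.8) × 502 = 12600.2.

Producer surplus = 12600.2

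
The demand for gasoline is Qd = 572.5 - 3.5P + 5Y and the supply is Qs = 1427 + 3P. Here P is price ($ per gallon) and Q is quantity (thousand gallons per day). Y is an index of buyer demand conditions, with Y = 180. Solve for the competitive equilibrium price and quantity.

With Y = 180, demand is Qd = 1472.5 - 3.5P.
At equilibrium Qd = Qs, so 1472.5 - 3.5P = 1427 + 3P; collecting terms, 45.5 = 6.5P and P* = 7.
Plugging P* into demand: Q* = 1472.5 - 3.5(7) = 1448.

P* = 7, Q* = 1448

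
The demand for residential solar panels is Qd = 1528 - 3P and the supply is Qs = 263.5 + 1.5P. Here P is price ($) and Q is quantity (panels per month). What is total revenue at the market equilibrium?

Total revenue = 192485

Set Qd = Qs: 1528 - 3P = 263.5 + 1.5P, so 1264.5 = 4.5P and P* = 281.
Then Q* = 1528 - 3(281) = 685.
Total revenue = P* × Q* = 281 × 685 = 192485.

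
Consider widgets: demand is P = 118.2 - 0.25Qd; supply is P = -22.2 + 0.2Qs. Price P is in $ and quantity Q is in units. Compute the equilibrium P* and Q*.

Solving each curve for Q: Qd = 472.8 - 4P and Qs = 111 + 5P.
Equating demand and supply, 472.8 - 4P = 111 + 5P gives 9P = 361.8, so P* = 40.2.
Substitute back: Q* = 472.8 - 4(40.2) = 312.

P* = 40.2, Q* = 312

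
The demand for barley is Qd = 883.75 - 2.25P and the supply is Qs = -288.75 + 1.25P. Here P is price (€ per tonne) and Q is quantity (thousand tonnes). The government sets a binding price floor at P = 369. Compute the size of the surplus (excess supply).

With P fixed at 369, quantity demanded is 53.5 and quantity supplied is 172.5.
Surplus = Qs - Qd = 172.5 - 53.5 = 119.

Surplus = 119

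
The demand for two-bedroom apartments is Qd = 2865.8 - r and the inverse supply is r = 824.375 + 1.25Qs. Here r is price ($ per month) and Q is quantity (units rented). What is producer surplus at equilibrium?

Inverting to quantity form: Qs = -659.5 + 0.8r.
Equating demand and supply, 2865.8 - r = -659.5 + 0.8r gives 1.8r = 3525.3, so r* = 1958.5.
From the demand curve, Q* = 2865.8 - 1958.5 = 907.3.
Supply choke price (Qs = 0): r = 824.375. Producer surplus = ½ × (1958.5 - 824.375) × 907.3 = 514495.80625.

Producer surplus = 514495.80625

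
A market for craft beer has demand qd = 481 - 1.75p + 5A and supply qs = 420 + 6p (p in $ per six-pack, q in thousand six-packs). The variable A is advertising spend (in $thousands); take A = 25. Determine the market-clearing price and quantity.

p* = 24, q* = 564

With A = 25, demand is qd = 606 - 1.75p.
At equilibrium qd = qs, so 606 - 1.75p = 420 + 6p; collecting terms, 186 = 7.75p and p* = 24.
Plugging p* into demand: q* = 606 - 1.75(24) = 564.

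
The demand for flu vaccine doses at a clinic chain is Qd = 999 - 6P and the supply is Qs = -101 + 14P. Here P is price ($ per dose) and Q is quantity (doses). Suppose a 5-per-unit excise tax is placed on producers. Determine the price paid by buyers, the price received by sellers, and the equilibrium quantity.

P_b = 58.5, P_s = 53.5, Q = 648

With a tax of 5 on producers, they supply based on the net price P_s = P_b - 5, so Qs = -171 + 14P_b.
Set Qd = Qs: 999 - 6P_b = -171 + 14P_b, so 1170 = 20P_b and P_b = 58.5.
So P_s = 53.5 and the quantity traded is Q = 999 - 6(58.5) = 648.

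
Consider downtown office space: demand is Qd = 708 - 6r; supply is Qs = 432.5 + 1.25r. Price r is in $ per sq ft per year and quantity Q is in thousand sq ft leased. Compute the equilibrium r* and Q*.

At equilibrium Qd = Qs, so 708 - 6r = 432.5 + 1.25r; collecting terms, 275.5 = 7.25r and r* = 38.
Substitute back: Q* = 708 - 6(38) = 480.

r* = 38, Q* = 480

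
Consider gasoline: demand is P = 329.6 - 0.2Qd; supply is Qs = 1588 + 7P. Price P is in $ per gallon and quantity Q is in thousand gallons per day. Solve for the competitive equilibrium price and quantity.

Inverting to quantity form: Qd = 1648 - 5P.
The market clears where 1648 - 5P = 1588 + 7P. Rearranging, 12P = 60, hence P* = 5.
Then Q* = 1648 - 5(5) = 1623.

P* = 5, Q* = 1623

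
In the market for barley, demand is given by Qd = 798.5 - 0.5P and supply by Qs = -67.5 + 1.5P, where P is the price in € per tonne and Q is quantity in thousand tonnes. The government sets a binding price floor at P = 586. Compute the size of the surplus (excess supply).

Evaluating both curves at the floor price 586 gives Qd = 505.5, Qs = 811.5.
Surplus = Qs - Qd = 811.5 - 505.5 = 306.

Surplus = 306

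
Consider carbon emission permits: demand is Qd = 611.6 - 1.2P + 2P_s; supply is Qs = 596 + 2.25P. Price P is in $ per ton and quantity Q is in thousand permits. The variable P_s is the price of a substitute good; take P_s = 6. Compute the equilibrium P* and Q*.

With P_s = 6, demand is Qd = 623.6 - 1.2P.
Equating demand and supply, 623.6 - 1.2P = 596 + 2.25P gives 3.45P = 27.6, so P* = 8.
From the demand curve, Q* = 623.6 - 1.2(8) = 614.

P* = 8, Q* = 614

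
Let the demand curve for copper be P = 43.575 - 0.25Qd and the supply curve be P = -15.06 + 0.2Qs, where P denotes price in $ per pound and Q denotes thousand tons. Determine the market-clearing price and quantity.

In direct form, Qd = 174.3 - 4P and Qs = 75.3 + 5P.
At equilibrium Qd = Qs, so 174.3 - 4P = 75.3 + 5P; collecting terms, 99 = 9P and P* = 11.
Substitute back: Q* = 174.3 - 4(11) = 130.3.

P* = 11, Q* = 130.3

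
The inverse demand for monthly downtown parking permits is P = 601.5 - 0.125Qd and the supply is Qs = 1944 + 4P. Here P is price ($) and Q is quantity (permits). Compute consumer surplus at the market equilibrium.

Consumer surplus = 525625

Rewriting in direct form: Qd = 4812 - 8P.
Equating demand and supply, 4812 - 8P = 1944 + 4P gives 12P = 2868, so P* = 239.
Then Q* = 4812 - 8(239) = 2900.
Demand choke price (Qd = 0): P = 4812/8 = 601.5. Consumer surplus = ½ × (601.5 - 239) × 2900 = 525625.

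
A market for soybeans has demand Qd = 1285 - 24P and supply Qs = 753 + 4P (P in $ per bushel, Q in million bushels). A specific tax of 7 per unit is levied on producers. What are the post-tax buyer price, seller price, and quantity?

P_b = 20, P_s = 13, Q = 805

With a tax of 7 on producers, they supply based on the net price P_s = P_b - 7, so Qs = 725 + 4P_b.
Market clearing requires 1285 - 24P_b = 725 + 4P_b; hence 560 = 28P_b and P_b = 20.
So P_s = 13 and the quantity traded is Q = 1285 - 24(20) = 805.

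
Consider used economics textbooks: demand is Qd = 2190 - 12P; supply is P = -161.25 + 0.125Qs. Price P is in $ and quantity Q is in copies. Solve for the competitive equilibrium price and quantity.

In direct form, Qs = 1290 + 8P.
Equating demand and supply, 2190 - 12P = 1290 + 8P gives 20P = 900, so P* = 45.
Substitute back: Q* = 2190 - 12(45) = 1650.

P* = 45, Q* = 1650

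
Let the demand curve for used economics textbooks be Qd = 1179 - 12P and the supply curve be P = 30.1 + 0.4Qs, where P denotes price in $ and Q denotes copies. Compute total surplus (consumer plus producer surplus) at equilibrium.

Total surplus = 4804.575

Inverting to quantity form: Qs = -75.25 + 2.5P.
At equilibrium Qd = Qs, so 1179 - 12P = -75.25 + 2.5P; collecting terms, 1254.25 = 14.5P and P* = 86.5.
Substitute back: Q* = 1179 - 12(86.5) = 141.
Demand choke price = 98.25; supply choke price = 30.1. CS = ½(98.25 - 86.5)(141) = 828.375; PS = ½(86.5 - 30.1)(141) = 3976.2. Total surplus = 4804.575.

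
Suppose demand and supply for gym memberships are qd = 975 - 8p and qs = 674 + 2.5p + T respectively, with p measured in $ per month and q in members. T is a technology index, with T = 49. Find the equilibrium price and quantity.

p* = 24, q* = 783

With T = 49, supply is qs = 723 + 2.5p.
Equating demand and supply, 975 - 8p = 723 + 2.5p gives 10.5p = 252, so p* = 24.
From the demand curve, q* = 975 - 8(24) = 783.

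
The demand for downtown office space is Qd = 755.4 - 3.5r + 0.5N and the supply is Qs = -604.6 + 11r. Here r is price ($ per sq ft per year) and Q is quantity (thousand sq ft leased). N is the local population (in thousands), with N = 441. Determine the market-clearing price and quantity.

With N = 441, demand is Qd = 975.9 - 3.5r.
Equating demand and supply, 975.9 - 3.5r = -604.6 + 11r gives 14.5r = 1580.5, so r* = 109.
Substitute back: Q* = 975.9 - 3.5(109) = 594.4.

r* = 109, Q* = 594.4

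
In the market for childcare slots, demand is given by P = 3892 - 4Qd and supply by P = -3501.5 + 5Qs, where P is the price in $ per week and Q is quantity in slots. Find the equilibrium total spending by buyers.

In direct form, Qd = 973 - 0.25P and Qs = 700.3 + 0.2P.
Equating demand and supply, 973 - 0.25P = 700.3 + 0.2P gives 0.45P = 272.7, so P* = 606.
Substitute back: Q* = 973 - 0.25(606) = 821.5.
Total spending by buyers = P* × Q* = 606 × 821.5 = 497829.

Total spending by buyers = 497829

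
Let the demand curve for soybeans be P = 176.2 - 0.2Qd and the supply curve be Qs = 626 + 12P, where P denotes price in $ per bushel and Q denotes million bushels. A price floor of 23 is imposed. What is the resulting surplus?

In direct form, Qd = 881 - 5P.
At P = 23: Qd = 766 and Qs = 902.
Surplus = Qs - Qd = 902 - 766 = 136.

Surplus = 136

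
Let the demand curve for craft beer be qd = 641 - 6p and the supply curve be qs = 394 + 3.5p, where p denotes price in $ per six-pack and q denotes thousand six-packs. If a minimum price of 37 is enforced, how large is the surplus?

With p fixed at 37, quantity demanded is 419 and quantity supplied is 523.5.
Surplus = qs - qd = 523.5 - 419 = 104.5.

Surplus = 104.5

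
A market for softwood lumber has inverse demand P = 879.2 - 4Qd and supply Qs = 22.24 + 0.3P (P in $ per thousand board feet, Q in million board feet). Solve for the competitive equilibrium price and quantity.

P* = 359.2, Q* = 130

Solving each curve for Q: Qd = 219.8 - 0.25P.
The market clears where 219.8 - 0.25P = 22.24 + 0.3P. Rearranging, 0.55P = 197.56, hence P* = 359.2.
Then Q* = 219.8 - 0.25(359.2) = 130.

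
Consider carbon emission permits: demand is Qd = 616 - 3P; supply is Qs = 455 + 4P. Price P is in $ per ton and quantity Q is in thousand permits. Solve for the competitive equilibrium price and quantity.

Equating demand and supply, 616 - 3P = 455 + 4P gives 7P = 161, so P* = 23.
Substitute back: Q* = 616 - 3(23) = 547.

P* = 23, Q* = 547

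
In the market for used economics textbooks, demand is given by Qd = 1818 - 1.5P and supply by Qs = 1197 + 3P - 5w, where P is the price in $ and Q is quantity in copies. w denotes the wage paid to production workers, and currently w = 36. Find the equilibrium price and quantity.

With w = 36, supply is Qs = 1017 + 3P.
Equating demand and supply, 1818 - 1.5P = 1017 + 3P gives 4.5P = 801, so P* = 178.
Then Q* = 1818 - 1.5(178) = 1551.

P* = 178, Q* = 1551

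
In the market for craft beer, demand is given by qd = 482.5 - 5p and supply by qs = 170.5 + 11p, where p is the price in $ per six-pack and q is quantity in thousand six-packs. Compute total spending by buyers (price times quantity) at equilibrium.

Total spending by buyers = 7507.5

Equating demand and supply, 482.5 - 5p = 170.5 + 11p gives 16p = 312, so p* = 19.5.
Substitute back: q* = 482.5 - 5(19.5) = 385.
Total spending by buyers = p* × q* = 19.5 × 385 = 7507.5.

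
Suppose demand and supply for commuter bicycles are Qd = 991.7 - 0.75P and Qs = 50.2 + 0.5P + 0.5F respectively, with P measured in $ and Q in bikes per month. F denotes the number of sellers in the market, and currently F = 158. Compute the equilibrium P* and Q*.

With F = 158, supply is Qs = 129.2 + 0.5P.
The market clears where 991.7 - 0.75P = 129.2 + 0.5P. Rearranging, 1.25P = 862.5, hence P* = 690.
Plugging P* into demand: Q* = 991.7 - 0.75(690) = 474.2.

P* = 690, Q* = 474.2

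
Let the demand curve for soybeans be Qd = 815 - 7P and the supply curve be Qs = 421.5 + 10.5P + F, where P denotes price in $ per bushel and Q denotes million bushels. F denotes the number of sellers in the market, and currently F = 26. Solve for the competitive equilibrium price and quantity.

P* = 21, Q* = 668

With F = 26, supply is Qs = 447.5 + 10.5P.
Set Qd = Qs: 815 - 7P = 447.5 + 10.5P, so 367.5 = 17.5P and P* = 21.
Plugging P* into demand: Q* = 815 - 7(21) = 668.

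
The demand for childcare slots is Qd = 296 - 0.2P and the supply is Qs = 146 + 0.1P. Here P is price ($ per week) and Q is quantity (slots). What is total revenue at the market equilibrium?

At equilibrium Qd = Qs, so 296 - 0.2P = 146 + 0.1P; collecting terms, 150 = 0.3P and P* = 500.
From the demand curve, Q* = 296 - 0.2(500) = 196.
Total revenue = P* × Q* = 500 × 196 = 98000.

Total revenue = 98000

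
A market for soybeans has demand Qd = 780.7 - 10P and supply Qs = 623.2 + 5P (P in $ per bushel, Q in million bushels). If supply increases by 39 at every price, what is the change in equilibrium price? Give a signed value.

Equating demand and supply, 780.7 - 10P = 623.2 + 5P gives 15P = 157.5, so P* = 10.5.
Plugging P* into demand: Q* = 780.7 - 10(10.5) = 675.7.
After the shift, supply is Qs = 662.2 + 5P.
New equilibrium: 118.5 = 15P, so P = 7.9 and Q = 701.7.
ΔP = 7.9 - 10.5 = -2.6.

ΔP = -2.6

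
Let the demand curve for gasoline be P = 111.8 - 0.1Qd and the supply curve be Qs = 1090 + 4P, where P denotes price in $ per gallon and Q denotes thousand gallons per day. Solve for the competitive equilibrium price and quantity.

Inverting to quantity form: Qd = 1118 - 10P.
At equilibrium Qd = Qs, so 1118 - 10P = 1090 + 4P; collecting terms, 28 = 14P and P* = 2.
From the demand curve, Q* = 1118 - 10(2) = 1098.

P* = 2, Q* = 1098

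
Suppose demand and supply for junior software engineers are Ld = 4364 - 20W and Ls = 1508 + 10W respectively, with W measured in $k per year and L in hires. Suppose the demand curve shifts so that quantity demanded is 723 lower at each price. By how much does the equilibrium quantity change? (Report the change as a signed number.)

ΔL = -241

At equilibrium Ld = Ls, so 4364 - 20W = 1508 + 10W; collecting terms, 2856 = 30W and W* = 95.2.
Then L* = 4364 - 20(95.2) = 2460.
After the shift, demand is Ld = 3641 - 20W.
The new intersection has 2133 = 30W, i.e. W = 71.1, L = 2219.
ΔL = 2219 - 2460 = -241.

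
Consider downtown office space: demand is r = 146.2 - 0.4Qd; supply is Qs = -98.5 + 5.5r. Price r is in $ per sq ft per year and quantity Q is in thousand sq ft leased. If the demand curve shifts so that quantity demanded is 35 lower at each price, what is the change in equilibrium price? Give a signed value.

Δr = -4.375

Solving each curve for Q: Qd = 365.5 - 2.5r.
At equilibrium Qd = Qs, so 365.5 - 2.5r = -98.5 + 5.5r; collecting terms, 464 = 8r and r* = 58.
From the demand curve, Q* = 365.5 - 2.5(58) = 220.5.
After the shift, demand is Qd = 330.5 - 2.5r.
Re-solving, 8r = 429 gives r = 53.625 and Q = 196.4375.
Δr = 53.625 - 58 = -4.375.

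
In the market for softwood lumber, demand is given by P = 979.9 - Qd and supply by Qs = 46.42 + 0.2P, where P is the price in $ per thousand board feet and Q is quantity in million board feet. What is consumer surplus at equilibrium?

Inverting to quantity form: Qd = 979.9 - P.
The market clears where 979.9 - P = 46.42 + 0.2P. Rearranging, 1.2P = 933.48, hence P* = 777.9.
Then Q* = 979.9 - 777.9 = 202.
Demand choke price (Qd = 0): P = 979.9. Consumer surplus = ½ × (979.9 - 777.9) × 202 = 20402.

Consumer surplus = 20402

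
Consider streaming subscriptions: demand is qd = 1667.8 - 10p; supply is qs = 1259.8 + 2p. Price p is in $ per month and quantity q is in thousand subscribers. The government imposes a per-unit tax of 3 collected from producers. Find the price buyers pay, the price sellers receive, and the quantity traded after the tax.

p_b = 34.5, p_s = 31.5, q = 1322.8

The tax drives a wedge p_b - p_s = 3. Substituting p_s = p_b - 3 into supply: qs = 1253.8 + 2p_b.
Set qd = qs: 1667.8 - 10p_b = 1253.8 + 2p_b, so 414 = 12p_b and p_b = 34.5.
Then p_s = 34.5 - 3 = 31.5 and q = 1667.8 - 10(34.5) = 1322.8.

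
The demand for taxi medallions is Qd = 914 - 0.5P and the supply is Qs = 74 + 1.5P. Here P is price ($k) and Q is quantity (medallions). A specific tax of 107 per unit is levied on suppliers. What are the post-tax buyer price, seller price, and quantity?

P_b = 500.25, P_s = 393.25, Q = 663.875

With a tax of 107 on suppliers, they supply based on the net price P_s = P_b - 107, so Qs = -86.5 + 1.5P_b.
Set Qd = Qs: 914 - 0.5P_b = -86.5 + 1.5P_b, so 1000.5 = 2P_b and P_b = 500.25.
Then P_s = 500.25 - 107 = 393.25 and Q = 914 - 0.5(500.25) = 663.875.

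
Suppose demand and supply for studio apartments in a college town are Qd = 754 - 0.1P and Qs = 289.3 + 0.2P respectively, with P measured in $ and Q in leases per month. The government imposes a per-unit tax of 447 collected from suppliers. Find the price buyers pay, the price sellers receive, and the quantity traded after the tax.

P_b = 1847, P_s = 1400, Q = 569.3

The tax drives a wedge P_b - P_s = 447. Substituting P_s = P_b - 447 into supply: Qs = 199.9 + 0.2P_b.
Set Qd = Qs: 754 - 0.1P_b = 199.9 + 0.2P_b, so 554.1 = 0.3P_b and P_b = 1847.
So P_s = 1400 and the quantity traded is Q = 754 - 0.1(1847) = 569.3.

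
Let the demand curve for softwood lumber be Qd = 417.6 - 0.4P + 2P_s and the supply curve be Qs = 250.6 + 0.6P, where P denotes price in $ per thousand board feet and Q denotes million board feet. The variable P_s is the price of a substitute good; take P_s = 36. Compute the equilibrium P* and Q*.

With P_s = 36, demand is Qd = 489.6 - 0.4P.
The market clears where 489.6 - 0.4P = 250.6 + 0.6P. Rearranging, P = 239, hence P* = 239.
Plugging P* into demand: Q* = 489.6 - 0.4(239) = 394.

P* = 239, Q* = 394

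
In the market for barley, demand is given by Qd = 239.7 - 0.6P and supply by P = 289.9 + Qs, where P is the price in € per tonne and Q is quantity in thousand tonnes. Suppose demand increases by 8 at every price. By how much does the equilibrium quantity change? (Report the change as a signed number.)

Solving each curve for Q: Qs = -289.9 + P.
At equilibrium Qd = Qs, so 239.7 - 0.6P = -289.9 + P; collecting terms, 529.6 = 1.6P and P* = 331.
Plugging P* into demand: Q* = 239.7 - 0.6(331) = 41.1.
After the shift, demand is Qd = 247.7 - 0.6P.
Re-solving, 1.6P = 537.6 gives P = 336 and Q = 46.1.
ΔQ = 46.1 - 41.1 = 5.

ΔQ = 5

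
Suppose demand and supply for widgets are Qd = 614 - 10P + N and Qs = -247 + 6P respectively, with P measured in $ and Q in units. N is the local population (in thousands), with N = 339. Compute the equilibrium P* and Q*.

P* = 75, Q* = 203

With N = 339, demand is Qd = 953 - 10P.
At equilibrium Qd = Qs, so 953 - 10P = -247 + 6P; collecting terms, 1200 = 16P and P* = 75.
From the demand curve, Q* = 953 - 10(75) = 203.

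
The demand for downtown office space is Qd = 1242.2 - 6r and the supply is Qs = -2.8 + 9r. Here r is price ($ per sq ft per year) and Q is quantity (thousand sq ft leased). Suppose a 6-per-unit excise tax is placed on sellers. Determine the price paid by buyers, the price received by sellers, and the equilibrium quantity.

r_b = 86.6, r_s = 80.6, Q = 722.6

With a tax of 6 on sellers, they supply based on the net price r_s = r_b - 6, so Qs = -56.8 + 9r_b.
Market clearing requires 1242.2 - 6r_b = -56.8 + 9r_b; hence 1299 = 15r_b and r_b = 86.6.
So r_s = 80.6 and the quantity traded is Q = 1242.2 - 6(86.6) = 722.6.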